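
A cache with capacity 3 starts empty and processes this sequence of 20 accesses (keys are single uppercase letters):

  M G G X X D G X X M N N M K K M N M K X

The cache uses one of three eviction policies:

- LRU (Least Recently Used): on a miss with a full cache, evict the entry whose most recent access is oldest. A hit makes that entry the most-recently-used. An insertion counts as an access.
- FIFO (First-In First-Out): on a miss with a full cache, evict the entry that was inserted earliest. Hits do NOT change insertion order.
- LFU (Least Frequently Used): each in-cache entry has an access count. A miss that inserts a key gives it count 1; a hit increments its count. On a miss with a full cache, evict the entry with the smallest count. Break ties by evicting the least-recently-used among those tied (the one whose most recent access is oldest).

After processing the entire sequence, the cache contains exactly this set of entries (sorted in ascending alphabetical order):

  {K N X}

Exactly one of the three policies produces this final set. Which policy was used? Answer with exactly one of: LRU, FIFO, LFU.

Answer: FIFO

Derivation:
Simulating under each policy and comparing final sets:
  LRU: final set = {K M X} -> differs
  FIFO: final set = {K N X} -> MATCHES target
  LFU: final set = {G K X} -> differs
Only FIFO produces the target set.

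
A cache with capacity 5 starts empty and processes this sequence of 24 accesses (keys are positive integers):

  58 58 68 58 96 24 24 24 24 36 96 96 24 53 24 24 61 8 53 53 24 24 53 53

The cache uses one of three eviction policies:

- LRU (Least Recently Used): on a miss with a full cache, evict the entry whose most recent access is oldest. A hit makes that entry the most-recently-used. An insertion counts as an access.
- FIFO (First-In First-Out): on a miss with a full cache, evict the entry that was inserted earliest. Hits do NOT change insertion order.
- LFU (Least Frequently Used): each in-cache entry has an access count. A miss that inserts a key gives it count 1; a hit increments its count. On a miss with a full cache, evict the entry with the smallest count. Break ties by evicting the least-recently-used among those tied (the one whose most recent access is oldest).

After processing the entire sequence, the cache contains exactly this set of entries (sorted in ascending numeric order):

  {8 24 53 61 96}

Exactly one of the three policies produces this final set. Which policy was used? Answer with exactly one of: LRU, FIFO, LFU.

Answer: LRU

Derivation:
Simulating under each policy and comparing final sets:
  LRU: final set = {8 24 53 61 96} -> MATCHES target
  FIFO: final set = {8 24 36 53 61} -> differs
  LFU: final set = {8 24 53 58 96} -> differs
Only LRU produces the target set.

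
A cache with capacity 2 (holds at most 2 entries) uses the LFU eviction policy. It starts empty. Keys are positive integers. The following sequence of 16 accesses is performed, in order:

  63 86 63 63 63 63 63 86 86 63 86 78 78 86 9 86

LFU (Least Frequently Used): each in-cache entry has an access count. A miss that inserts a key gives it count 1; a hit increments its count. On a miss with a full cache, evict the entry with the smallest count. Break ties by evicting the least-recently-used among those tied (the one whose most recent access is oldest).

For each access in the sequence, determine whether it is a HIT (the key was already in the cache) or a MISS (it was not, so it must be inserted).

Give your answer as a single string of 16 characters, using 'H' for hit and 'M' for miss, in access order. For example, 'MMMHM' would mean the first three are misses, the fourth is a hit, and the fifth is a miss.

LFU simulation (capacity=2):
  1. access 63: MISS. Cache: [63(c=1)]
  2. access 86: MISS. Cache: [63(c=1) 86(c=1)]
  3. access 63: HIT, count now 2. Cache: [86(c=1) 63(c=2)]
  4. access 63: HIT, count now 3. Cache: [86(c=1) 63(c=3)]
  5. access 63: HIT, count now 4. Cache: [86(c=1) 63(c=4)]
  6. access 63: HIT, count now 5. Cache: [86(c=1) 63(c=5)]
  7. access 63: HIT, count now 6. Cache: [86(c=1) 63(c=6)]
  8. access 86: HIT, count now 2. Cache: [86(c=2) 63(c=6)]
  9. access 86: HIT, count now 3. Cache: [86(c=3) 63(c=6)]
  10. access 63: HIT, count now 7. Cache: [86(c=3) 63(c=7)]
  11. access 86: HIT, count now 4. Cache: [86(c=4) 63(c=7)]
  12. access 78: MISS, evict 86(c=4). Cache: [78(c=1) 63(c=7)]
  13. access 78: HIT, count now 2. Cache: [78(c=2) 63(c=7)]
  14. access 86: MISS, evict 78(c=2). Cache: [86(c=1) 63(c=7)]
  15. access 9: MISS, evict 86(c=1). Cache: [9(c=1) 63(c=7)]
  16. access 86: MISS, evict 9(c=1). Cache: [86(c=1) 63(c=7)]
Total: 10 hits, 6 misses, 4 evictions

Answer: MMHHHHHHHHHMHMMM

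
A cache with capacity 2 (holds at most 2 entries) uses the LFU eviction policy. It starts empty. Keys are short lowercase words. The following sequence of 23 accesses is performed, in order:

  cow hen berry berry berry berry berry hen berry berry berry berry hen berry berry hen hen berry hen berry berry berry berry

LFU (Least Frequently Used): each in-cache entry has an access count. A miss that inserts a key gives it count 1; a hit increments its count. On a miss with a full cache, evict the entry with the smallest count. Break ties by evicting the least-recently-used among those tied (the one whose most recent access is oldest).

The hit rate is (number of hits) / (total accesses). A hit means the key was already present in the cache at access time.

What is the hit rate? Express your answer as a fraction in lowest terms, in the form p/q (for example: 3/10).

LFU simulation (capacity=2):
  1. access cow: MISS. Cache: [cow(c=1)]
  2. access hen: MISS. Cache: [cow(c=1) hen(c=1)]
  3. access berry: MISS, evict cow(c=1). Cache: [hen(c=1) berry(c=1)]
  4. access berry: HIT, count now 2. Cache: [hen(c=1) berry(c=2)]
  5. access berry: HIT, count now 3. Cache: [hen(c=1) berry(c=3)]
  6. access berry: HIT, count now 4. Cache: [hen(c=1) berry(c=4)]
  7. access berry: HIT, count now 5. Cache: [hen(c=1) berry(c=5)]
  8. access hen: HIT, count now 2. Cache: [hen(c=2) berry(c=5)]
  9. access berry: HIT, count now 6. Cache: [hen(c=2) berry(c=6)]
  10. access berry: HIT, count now 7. Cache: [hen(c=2) berry(c=7)]
  11. access berry: HIT, count now 8. Cache: [hen(c=2) berry(c=8)]
  12. access berry: HIT, count now 9. Cache: [hen(c=2) berry(c=9)]
  13. access hen: HIT, count now 3. Cache: [hen(c=3) berry(c=9)]
  14. access berry: HIT, count now 10. Cache: [hen(c=3) berry(c=10)]
  15. access berry: HIT, count now 11. Cache: [hen(c=3) berry(c=11)]
  16. access hen: HIT, count now 4. Cache: [hen(c=4) berry(c=11)]
  17. access hen: HIT, count now 5. Cache: [hen(c=5) berry(c=11)]
  18. access berry: HIT, count now 12. Cache: [hen(c=5) berry(c=12)]
  19. access hen: HIT, count now 6. Cache: [hen(c=6) berry(c=12)]
  20. access berry: HIT, count now 13. Cache: [hen(c=6) berry(c=13)]
  21. access berry: HIT, count now 14. Cache: [hen(c=6) berry(c=14)]
  22. access berry: HIT, count now 15. Cache: [hen(c=6) berry(c=15)]
  23. access berry: HIT, count now 16. Cache: [hen(c=6) berry(c=16)]
Total: 20 hits, 3 misses, 1 evictions

Hit rate = 20/23

Answer: 20/23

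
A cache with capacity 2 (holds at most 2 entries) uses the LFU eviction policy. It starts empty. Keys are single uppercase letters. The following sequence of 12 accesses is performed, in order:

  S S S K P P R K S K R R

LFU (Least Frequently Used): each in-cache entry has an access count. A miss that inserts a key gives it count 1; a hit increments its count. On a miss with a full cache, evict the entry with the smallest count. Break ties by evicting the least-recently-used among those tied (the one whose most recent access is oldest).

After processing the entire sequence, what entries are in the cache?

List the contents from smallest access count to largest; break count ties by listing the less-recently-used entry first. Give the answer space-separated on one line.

LFU simulation (capacity=2):
  1. access S: MISS. Cache: [S(c=1)]
  2. access S: HIT, count now 2. Cache: [S(c=2)]
  3. access S: HIT, count now 3. Cache: [S(c=3)]
  4. access K: MISS. Cache: [K(c=1) S(c=3)]
  5. access P: MISS, evict K(c=1). Cache: [P(c=1) S(c=3)]
  6. access P: HIT, count now 2. Cache: [P(c=2) S(c=3)]
  7. access R: MISS, evict P(c=2). Cache: [R(c=1) S(c=3)]
  8. access K: MISS, evict R(c=1). Cache: [K(c=1) S(c=3)]
  9. access S: HIT, count now 4. Cache: [K(c=1) S(c=4)]
  10. access K: HIT, count now 2. Cache: [K(c=2) S(c=4)]
  11. access R: MISS, evict K(c=2). Cache: [R(c=1) S(c=4)]
  12. access R: HIT, count now 2. Cache: [R(c=2) S(c=4)]
Total: 6 hits, 6 misses, 4 evictions

Answer: R S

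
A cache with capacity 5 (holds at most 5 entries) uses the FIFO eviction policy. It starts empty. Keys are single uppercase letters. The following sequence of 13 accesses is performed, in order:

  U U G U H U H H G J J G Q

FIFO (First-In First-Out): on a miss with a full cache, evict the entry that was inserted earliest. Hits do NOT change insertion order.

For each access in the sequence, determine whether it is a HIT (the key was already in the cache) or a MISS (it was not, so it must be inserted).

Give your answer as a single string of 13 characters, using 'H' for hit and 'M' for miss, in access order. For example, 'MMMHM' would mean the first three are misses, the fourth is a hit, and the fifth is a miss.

Answer: MHMHMHHHHMHHM

Derivation:
FIFO simulation (capacity=5):
  1. access U: MISS. Cache (old->new): [U]
  2. access U: HIT. Cache (old->new): [U]
  3. access G: MISS. Cache (old->new): [U G]
  4. access U: HIT. Cache (old->new): [U G]
  5. access H: MISS. Cache (old->new): [U G H]
  6. access U: HIT. Cache (old->new): [U G H]
  7. access H: HIT. Cache (old->new): [U G H]
  8. access H: HIT. Cache (old->new): [U G H]
  9. access G: HIT. Cache (old->new): [U G H]
  10. access J: MISS. Cache (old->new): [U G H J]
  11. access J: HIT. Cache (old->new): [U G H J]
  12. access G: HIT. Cache (old->new): [U G H J]
  13. access Q: MISS. Cache (old->new): [U G H J Q]
Total: 8 hits, 5 misses, 0 evictions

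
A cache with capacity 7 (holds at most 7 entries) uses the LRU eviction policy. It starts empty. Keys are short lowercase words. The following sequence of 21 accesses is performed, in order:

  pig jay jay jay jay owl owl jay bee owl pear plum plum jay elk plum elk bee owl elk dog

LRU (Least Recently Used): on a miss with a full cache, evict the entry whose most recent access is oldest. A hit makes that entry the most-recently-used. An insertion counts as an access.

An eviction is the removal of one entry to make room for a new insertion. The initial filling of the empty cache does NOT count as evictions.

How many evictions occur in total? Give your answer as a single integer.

LRU simulation (capacity=7):
  1. access pig: MISS. Cache (LRU->MRU): [pig]
  2. access jay: MISS. Cache (LRU->MRU): [pig jay]
  3. access jay: HIT. Cache (LRU->MRU): [pig jay]
  4. access jay: HIT. Cache (LRU->MRU): [pig jay]
  5. access jay: HIT. Cache (LRU->MRU): [pig jay]
  6. access owl: MISS. Cache (LRU->MRU): [pig jay owl]
  7. access owl: HIT. Cache (LRU->MRU): [pig jay owl]
  8. access jay: HIT. Cache (LRU->MRU): [pig owl jay]
  9. access bee: MISS. Cache (LRU->MRU): [pig owl jay bee]
  10. access owl: HIT. Cache (LRU->MRU): [pig jay bee owl]
  11. access pear: MISS. Cache (LRU->MRU): [pig jay bee owl pear]
  12. access plum: MISS. Cache (LRU->MRU): [pig jay bee owl pear plum]
  13. access plum: HIT. Cache (LRU->MRU): [pig jay bee owl pear plum]
  14. access jay: HIT. Cache (LRU->MRU): [pig bee owl pear plum jay]
  15. access elk: MISS. Cache (LRU->MRU): [pig bee owl pear plum jay elk]
  16. access plum: HIT. Cache (LRU->MRU): [pig bee owl pear jay elk plum]
  17. access elk: HIT. Cache (LRU->MRU): [pig bee owl pear jay plum elk]
  18. access bee: HIT. Cache (LRU->MRU): [pig owl pear jay plum elk bee]
  19. access owl: HIT. Cache (LRU->MRU): [pig pear jay plum elk bee owl]
  20. access elk: HIT. Cache (LRU->MRU): [pig pear jay plum bee owl elk]
  21. access dog: MISS, evict pig. Cache (LRU->MRU): [pear jay plum bee owl elk dog]
Total: 13 hits, 8 misses, 1 evictions

Answer: 1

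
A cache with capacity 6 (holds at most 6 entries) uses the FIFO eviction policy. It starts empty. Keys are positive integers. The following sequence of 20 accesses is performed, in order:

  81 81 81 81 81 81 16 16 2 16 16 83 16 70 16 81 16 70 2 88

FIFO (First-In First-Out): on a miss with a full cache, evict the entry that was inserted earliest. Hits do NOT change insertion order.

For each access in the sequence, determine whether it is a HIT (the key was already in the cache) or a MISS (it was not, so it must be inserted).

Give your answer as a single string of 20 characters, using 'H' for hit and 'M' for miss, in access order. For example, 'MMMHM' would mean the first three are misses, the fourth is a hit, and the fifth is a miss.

Answer: MHHHHHMHMHHMHMHHHHHM

Derivation:
FIFO simulation (capacity=6):
  1. access 81: MISS. Cache (old->new): [81]
  2. access 81: HIT. Cache (old->new): [81]
  3. access 81: HIT. Cache (old->new): [81]
  4. access 81: HIT. Cache (old->new): [81]
  5. access 81: HIT. Cache (old->new): [81]
  6. access 81: HIT. Cache (old->new): [81]
  7. access 16: MISS. Cache (old->new): [81 16]
  8. access 16: HIT. Cache (old->new): [81 16]
  9. access 2: MISS. Cache (old->new): [81 16 2]
  10. access 16: HIT. Cache (old->new): [81 16 2]
  11. access 16: HIT. Cache (old->new): [81 16 2]
  12. access 83: MISS. Cache (old->new): [81 16 2 83]
  13. access 16: HIT. Cache (old->new): [81 16 2 83]
  14. access 70: MISS. Cache (old->new): [81 16 2 83 70]
  15. access 16: HIT. Cache (old->new): [81 16 2 83 70]
  16. access 81: HIT. Cache (old->new): [81 16 2 83 70]
  17. access 16: HIT. Cache (old->new): [81 16 2 83 70]
  18. access 70: HIT. Cache (old->new): [81 16 2 83 70]
  19. access 2: HIT. Cache (old->new): [81 16 2 83 70]
  20. access 88: MISS. Cache (old->new): [81 16 2 83 70 88]
Total: 14 hits, 6 misses, 0 evictions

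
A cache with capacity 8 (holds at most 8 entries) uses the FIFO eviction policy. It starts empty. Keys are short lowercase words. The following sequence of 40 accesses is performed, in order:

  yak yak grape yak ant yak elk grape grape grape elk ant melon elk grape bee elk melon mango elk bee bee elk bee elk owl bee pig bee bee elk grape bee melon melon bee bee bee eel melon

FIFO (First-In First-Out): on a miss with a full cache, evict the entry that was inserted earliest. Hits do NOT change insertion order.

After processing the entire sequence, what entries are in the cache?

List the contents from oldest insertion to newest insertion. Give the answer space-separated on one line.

Answer: ant elk melon bee mango owl pig eel

Derivation:
FIFO simulation (capacity=8):
  1. access yak: MISS. Cache (old->new): [yak]
  2. access yak: HIT. Cache (old->new): [yak]
  3. access grape: MISS. Cache (old->new): [yak grape]
  4. access yak: HIT. Cache (old->new): [yak grape]
  5. access ant: MISS. Cache (old->new): [yak grape ant]
  6. access yak: HIT. Cache (old->new): [yak grape ant]
  7. access elk: MISS. Cache (old->new): [yak grape ant elk]
  8. access grape: HIT. Cache (old->new): [yak grape ant elk]
  9. access grape: HIT. Cache (old->new): [yak grape ant elk]
  10. access grape: HIT. Cache (old->new): [yak grape ant elk]
  11. access elk: HIT. Cache (old->new): [yak grape ant elk]
  12. access ant: HIT. Cache (old->new): [yak grape ant elk]
  13. access melon: MISS. Cache (old->new): [yak grape ant elk melon]
  14. access elk: HIT. Cache (old->new): [yak grape ant elk melon]
  15. access grape: HIT. Cache (old->new): [yak grape ant elk melon]
  16. access bee: MISS. Cache (old->new): [yak grape ant elk melon bee]
  17. access elk: HIT. Cache (old->new): [yak grape ant elk melon bee]
  18. access melon: HIT. Cache (old->new): [yak grape ant elk melon bee]
  19. access mango: MISS. Cache (old->new): [yak grape ant elk melon bee mango]
  20. access elk: HIT. Cache (old->new): [yak grape ant elk melon bee mango]
  21. access bee: HIT. Cache (old->new): [yak grape ant elk melon bee mango]
  22. access bee: HIT. Cache (old->new): [yak grape ant elk melon bee mango]
  23. access elk: HIT. Cache (old->new): [yak grape ant elk melon bee mango]
  24. access bee: HIT. Cache (old->new): [yak grape ant elk melon bee mango]
  25. access elk: HIT. Cache (old->new): [yak grape ant elk melon bee mango]
  26. access owl: MISS. Cache (old->new): [yak grape ant elk melon bee mango owl]
  27. access bee: HIT. Cache (old->new): [yak grape ant elk melon bee mango owl]
  28. access pig: MISS, evict yak. Cache (old->new): [grape ant elk melon bee mango owl pig]
  29. access bee: HIT. Cache (old->new): [grape ant elk melon bee mango owl pig]
  30. access bee: HIT. Cache (old->new): [grape ant elk melon bee mango owl pig]
  31. access elk: HIT. Cache (old->new): [grape ant elk melon bee mango owl pig]
  32. access grape: HIT. Cache (old->new): [grape ant elk melon bee mango owl pig]
  33. access bee: HIT. Cache (old->new): [grape ant elk melon bee mango owl pig]
  34. access melon: HIT. Cache (old->new): [grape ant elk melon bee mango owl pig]
  35. access melon: HIT. Cache (old->new): [grape ant elk melon bee mango owl pig]
  36. access bee: HIT. Cache (old->new): [grape ant elk melon bee mango owl pig]
  37. access bee: HIT. Cache (old->new): [grape ant elk melon bee mango owl pig]
  38. access bee: HIT. Cache (old->new): [grape ant elk melon bee mango owl pig]
  39. access eel: MISS, evict grape. Cache (old->new): [ant elk melon bee mango owl pig eel]
  40. access melon: HIT. Cache (old->new): [ant elk melon bee mango owl pig eel]
Total: 30 hits, 10 misses, 2 evictions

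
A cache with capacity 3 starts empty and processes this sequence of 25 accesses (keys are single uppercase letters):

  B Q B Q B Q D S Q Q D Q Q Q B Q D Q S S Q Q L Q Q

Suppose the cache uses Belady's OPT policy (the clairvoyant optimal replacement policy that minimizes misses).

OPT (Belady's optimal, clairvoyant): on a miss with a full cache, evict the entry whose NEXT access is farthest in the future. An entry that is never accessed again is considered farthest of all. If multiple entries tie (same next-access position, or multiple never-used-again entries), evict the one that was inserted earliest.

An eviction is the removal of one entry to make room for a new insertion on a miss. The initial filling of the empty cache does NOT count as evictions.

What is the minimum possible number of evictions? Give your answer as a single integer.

OPT (Belady) simulation (capacity=3):
  1. access B: MISS. Cache: [B]
  2. access Q: MISS. Cache: [B Q]
  3. access B: HIT. Next use of B: step 5. Cache: [B Q]
  4. access Q: HIT. Next use of Q: step 6. Cache: [B Q]
  5. access B: HIT. Next use of B: step 15. Cache: [B Q]
  6. access Q: HIT. Next use of Q: step 9. Cache: [B Q]
  7. access D: MISS. Cache: [B Q D]
  8. access S: MISS, evict B (next use: step 15). Cache: [Q D S]
  9. access Q: HIT. Next use of Q: step 10. Cache: [Q D S]
  10. access Q: HIT. Next use of Q: step 12. Cache: [Q D S]
  11. access D: HIT. Next use of D: step 17. Cache: [Q D S]
  12. access Q: HIT. Next use of Q: step 13. Cache: [Q D S]
  13. access Q: HIT. Next use of Q: step 14. Cache: [Q D S]
  14. access Q: HIT. Next use of Q: step 16. Cache: [Q D S]
  15. access B: MISS, evict S (next use: step 19). Cache: [Q D B]
  16. access Q: HIT. Next use of Q: step 18. Cache: [Q D B]
  17. access D: HIT. Next use of D: never. Cache: [Q D B]
  18. access Q: HIT. Next use of Q: step 21. Cache: [Q D B]
  19. access S: MISS, evict D (next use: never). Cache: [Q B S]
  20. access S: HIT. Next use of S: never. Cache: [Q B S]
  21. access Q: HIT. Next use of Q: step 22. Cache: [Q B S]
  22. access Q: HIT. Next use of Q: step 24. Cache: [Q B S]
  23. access L: MISS, evict B (next use: never). Cache: [Q S L]
  24. access Q: HIT. Next use of Q: step 25. Cache: [Q S L]
  25. access Q: HIT. Next use of Q: never. Cache: [Q S L]
Total: 18 hits, 7 misses, 4 evictions

Answer: 4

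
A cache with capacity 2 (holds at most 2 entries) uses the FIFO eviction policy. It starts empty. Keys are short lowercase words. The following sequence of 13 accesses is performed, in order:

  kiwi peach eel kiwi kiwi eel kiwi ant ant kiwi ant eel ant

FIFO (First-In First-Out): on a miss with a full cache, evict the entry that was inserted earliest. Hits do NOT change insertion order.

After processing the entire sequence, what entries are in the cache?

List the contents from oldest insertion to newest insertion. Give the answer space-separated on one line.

Answer: ant eel

Derivation:
FIFO simulation (capacity=2):
  1. access kiwi: MISS. Cache (old->new): [kiwi]
  2. access peach: MISS. Cache (old->new): [kiwi peach]
  3. access eel: MISS, evict kiwi. Cache (old->new): [peach eel]
  4. access kiwi: MISS, evict peach. Cache (old->new): [eel kiwi]
  5. access kiwi: HIT. Cache (old->new): [eel kiwi]
  6. access eel: HIT. Cache (old->new): [eel kiwi]
  7. access kiwi: HIT. Cache (old->new): [eel kiwi]
  8. access ant: MISS, evict eel. Cache (old->new): [kiwi ant]
  9. access ant: HIT. Cache (old->new): [kiwi ant]
  10. access kiwi: HIT. Cache (old->new): [kiwi ant]
  11. access ant: HIT. Cache (old->new): [kiwi ant]
  12. access eel: MISS, evict kiwi. Cache (old->new): [ant eel]
  13. access ant: HIT. Cache (old->new): [ant eel]
Total: 7 hits, 6 misses, 4 evictions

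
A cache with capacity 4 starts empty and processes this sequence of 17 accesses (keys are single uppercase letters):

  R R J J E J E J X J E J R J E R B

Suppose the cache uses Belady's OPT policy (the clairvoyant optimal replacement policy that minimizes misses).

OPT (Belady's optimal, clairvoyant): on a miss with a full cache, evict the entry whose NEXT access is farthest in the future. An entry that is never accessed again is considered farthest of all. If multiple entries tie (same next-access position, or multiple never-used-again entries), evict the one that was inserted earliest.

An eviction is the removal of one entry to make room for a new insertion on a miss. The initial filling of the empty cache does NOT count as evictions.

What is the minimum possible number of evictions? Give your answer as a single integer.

OPT (Belady) simulation (capacity=4):
  1. access R: MISS. Cache: [R]
  2. access R: HIT. Next use of R: step 13. Cache: [R]
  3. access J: MISS. Cache: [R J]
  4. access J: HIT. Next use of J: step 6. Cache: [R J]
  5. access E: MISS. Cache: [R J E]
  6. access J: HIT. Next use of J: step 8. Cache: [R J E]
  7. access E: HIT. Next use of E: step 11. Cache: [R J E]
  8. access J: HIT. Next use of J: step 10. Cache: [R J E]
  9. access X: MISS. Cache: [R J E X]
  10. access J: HIT. Next use of J: step 12. Cache: [R J E X]
  11. access E: HIT. Next use of E: step 15. Cache: [R J E X]
  12. access J: HIT. Next use of J: step 14. Cache: [R J E X]
  13. access R: HIT. Next use of R: step 16. Cache: [R J E X]
  14. access J: HIT. Next use of J: never. Cache: [R J E X]
  15. access E: HIT. Next use of E: never. Cache: [R J E X]
  16. access R: HIT. Next use of R: never. Cache: [R J E X]
  17. access B: MISS, evict R (next use: never). Cache: [J E X B]
Total: 12 hits, 5 misses, 1 evictions

Answer: 1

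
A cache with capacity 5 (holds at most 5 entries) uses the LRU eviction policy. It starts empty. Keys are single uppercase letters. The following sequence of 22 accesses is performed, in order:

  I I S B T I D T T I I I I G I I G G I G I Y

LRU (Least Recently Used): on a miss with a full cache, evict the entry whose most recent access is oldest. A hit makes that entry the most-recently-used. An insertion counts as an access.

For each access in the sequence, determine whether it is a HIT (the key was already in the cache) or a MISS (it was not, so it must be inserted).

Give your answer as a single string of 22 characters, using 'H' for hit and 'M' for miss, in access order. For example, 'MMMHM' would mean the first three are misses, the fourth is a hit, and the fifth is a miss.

Answer: MHMMMHMHHHHHHMHHHHHHHM

Derivation:
LRU simulation (capacity=5):
  1. access I: MISS. Cache (LRU->MRU): [I]
  2. access I: HIT. Cache (LRU->MRU): [I]
  3. access S: MISS. Cache (LRU->MRU): [I S]
  4. access B: MISS. Cache (LRU->MRU): [I S B]
  5. access T: MISS. Cache (LRU->MRU): [I S B T]
  6. access I: HIT. Cache (LRU->MRU): [S B T I]
  7. access D: MISS. Cache (LRU->MRU): [S B T I D]
  8. access T: HIT. Cache (LRU->MRU): [S B I D T]
  9. access T: HIT. Cache (LRU->MRU): [S B I D T]
  10. access I: HIT. Cache (LRU->MRU): [S B D T I]
  11. access I: HIT. Cache (LRU->MRU): [S B D T I]
  12. access I: HIT. Cache (LRU->MRU): [S B D T I]
  13. access I: HIT. Cache (LRU->MRU): [S B D T I]
  14. access G: MISS, evict S. Cache (LRU->MRU): [B D T I G]
  15. access I: HIT. Cache (LRU->MRU): [B D T G I]
  16. access I: HIT. Cache (LRU->MRU): [B D T G I]
  17. access G: HIT. Cache (LRU->MRU): [B D T I G]
  18. access G: HIT. Cache (LRU->MRU): [B D T I G]
  19. access I: HIT. Cache (LRU->MRU): [B D T G I]
  20. access G: HIT. Cache (LRU->MRU): [B D T I G]
  21. access I: HIT. Cache (LRU->MRU): [B D T G I]
  22. access Y: MISS, evict B. Cache (LRU->MRU): [D T G I Y]
Total: 15 hits, 7 misses, 2 evictions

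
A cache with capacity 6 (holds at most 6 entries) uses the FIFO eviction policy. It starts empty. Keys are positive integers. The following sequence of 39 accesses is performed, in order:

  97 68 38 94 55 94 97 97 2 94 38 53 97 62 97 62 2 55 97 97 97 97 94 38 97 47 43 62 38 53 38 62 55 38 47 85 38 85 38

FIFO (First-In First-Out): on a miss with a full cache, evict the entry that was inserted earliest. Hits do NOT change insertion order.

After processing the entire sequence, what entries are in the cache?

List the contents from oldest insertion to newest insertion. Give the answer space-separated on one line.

FIFO simulation (capacity=6):
  1. access 97: MISS. Cache (old->new): [97]
  2. access 68: MISS. Cache (old->new): [97 68]
  3. access 38: MISS. Cache (old->new): [97 68 38]
  4. access 94: MISS. Cache (old->new): [97 68 38 94]
  5. access 55: MISS. Cache (old->new): [97 68 38 94 55]
  6. access 94: HIT. Cache (old->new): [97 68 38 94 55]
  7. access 97: HIT. Cache (old->new): [97 68 38 94 55]
  8. access 97: HIT. Cache (old->new): [97 68 38 94 55]
  9. access 2: MISS. Cache (old->new): [97 68 38 94 55 2]
  10. access 94: HIT. Cache (old->new): [97 68 38 94 55 2]
  11. access 38: HIT. Cache (old->new): [97 68 38 94 55 2]
  12. access 53: MISS, evict 97. Cache (old->new): [68 38 94 55 2 53]
  13. access 97: MISS, evict 68. Cache (old->new): [38 94 55 2 53 97]
  14. access 62: MISS, evict 38. Cache (old->new): [94 55 2 53 97 62]
  15. access 97: HIT. Cache (old->new): [94 55 2 53 97 62]
  16. access 62: HIT. Cache (old->new): [94 55 2 53 97 62]
  17. access 2: HIT. Cache (old->new): [94 55 2 53 97 62]
  18. access 55: HIT. Cache (old->new): [94 55 2 53 97 62]
  19. access 97: HIT. Cache (old->new): [94 55 2 53 97 62]
  20. access 97: HIT. Cache (old->new): [94 55 2 53 97 62]
  21. access 97: HIT. Cache (old->new): [94 55 2 53 97 62]
  22. access 97: HIT. Cache (old->new): [94 55 2 53 97 62]
  23. access 94: HIT. Cache (old->new): [94 55 2 53 97 62]
  24. access 38: MISS, evict 94. Cache (old->new): [55 2 53 97 62 38]
  25. access 97: HIT. Cache (old->new): [55 2 53 97 62 38]
  26. access 47: MISS, evict 55. Cache (old->new): [2 53 97 62 38 47]
  27. access 43: MISS, evict 2. Cache (old->new): [53 97 62 38 47 43]
  28. access 62: HIT. Cache (old->new): [53 97 62 38 47 43]
  29. access 38: HIT. Cache (old->new): [53 97 62 38 47 43]
  30. access 53: HIT. Cache (old->new): [53 97 62 38 47 43]
  31. access 38: HIT. Cache (old->new): [53 97 62 38 47 43]
  32. access 62: HIT. Cache (old->new): [53 97 62 38 47 43]
  33. access 55: MISS, evict 53. Cache (old->new): [97 62 38 47 43 55]
  34. access 38: HIT. Cache (old->new): [97 62 38 47 43 55]
  35. access 47: HIT. Cache (old->new): [97 62 38 47 43 55]
  36. access 85: MISS, evict 97. Cache (old->new): [62 38 47 43 55 85]
  37. access 38: HIT. Cache (old->new): [62 38 47 43 55 85]
  38. access 85: HIT. Cache (old->new): [62 38 47 43 55 85]
  39. access 38: HIT. Cache (old->new): [62 38 47 43 55 85]
Total: 25 hits, 14 misses, 8 evictions

Answer: 62 38 47 43 55 85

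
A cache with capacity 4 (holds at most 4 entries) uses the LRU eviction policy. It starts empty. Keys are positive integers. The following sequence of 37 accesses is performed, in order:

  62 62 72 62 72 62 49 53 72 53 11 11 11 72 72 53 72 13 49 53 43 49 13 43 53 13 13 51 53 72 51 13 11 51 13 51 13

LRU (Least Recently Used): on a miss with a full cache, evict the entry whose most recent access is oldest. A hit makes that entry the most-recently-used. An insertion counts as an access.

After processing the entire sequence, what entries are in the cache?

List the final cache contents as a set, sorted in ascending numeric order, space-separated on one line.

LRU simulation (capacity=4):
  1. access 62: MISS. Cache (LRU->MRU): [62]
  2. access 62: HIT. Cache (LRU->MRU): [62]
  3. access 72: MISS. Cache (LRU->MRU): [62 72]
  4. access 62: HIT. Cache (LRU->MRU): [72 62]
  5. access 72: HIT. Cache (LRU->MRU): [62 72]
  6. access 62: HIT. Cache (LRU->MRU): [72 62]
  7. access 49: MISS. Cache (LRU->MRU): [72 62 49]
  8. access 53: MISS. Cache (LRU->MRU): [72 62 49 53]
  9. access 72: HIT. Cache (LRU->MRU): [62 49 53 72]
  10. access 53: HIT. Cache (LRU->MRU): [62 49 72 53]
  11. access 11: MISS, evict 62. Cache (LRU->MRU): [49 72 53 11]
  12. access 11: HIT. Cache (LRU->MRU): [49 72 53 11]
  13. access 11: HIT. Cache (LRU->MRU): [49 72 53 11]
  14. access 72: HIT. Cache (LRU->MRU): [49 53 11 72]
  15. access 72: HIT. Cache (LRU->MRU): [49 53 11 72]
  16. access 53: HIT. Cache (LRU->MRU): [49 11 72 53]
  17. access 72: HIT. Cache (LRU->MRU): [49 11 53 72]
  18. access 13: MISS, evict 49. Cache (LRU->MRU): [11 53 72 13]
  19. access 49: MISS, evict 11. Cache (LRU->MRU): [53 72 13 49]
  20. access 53: HIT. Cache (LRU->MRU): [72 13 49 53]
  21. access 43: MISS, evict 72. Cache (LRU->MRU): [13 49 53 43]
  22. access 49: HIT. Cache (LRU->MRU): [13 53 43 49]
  23. access 13: HIT. Cache (LRU->MRU): [53 43 49 13]
  24. access 43: HIT. Cache (LRU->MRU): [53 49 13 43]
  25. access 53: HIT. Cache (LRU->MRU): [49 13 43 53]
  26. access 13: HIT. Cache (LRU->MRU): [49 43 53 13]
  27. access 13: HIT. Cache (LRU->MRU): [49 43 53 13]
  28. access 51: MISS, evict 49. Cache (LRU->MRU): [43 53 13 51]
  29. access 53: HIT. Cache (LRU->MRU): [43 13 51 53]
  30. access 72: MISS, evict 43. Cache (LRU->MRU): [13 51 53 72]
  31. access 51: HIT. Cache (LRU->MRU): [13 53 72 51]
  32. access 13: HIT. Cache (LRU->MRU): [53 72 51 13]
  33. access 11: MISS, evict 53. Cache (LRU->MRU): [72 51 13 11]
  34. access 51: HIT. Cache (LRU->MRU): [72 13 11 51]
  35. access 13: HIT. Cache (LRU->MRU): [72 11 51 13]
  36. access 51: HIT. Cache (LRU->MRU): [72 11 13 51]
  37. access 13: HIT. Cache (LRU->MRU): [72 11 51 13]
Total: 26 hits, 11 misses, 7 evictions

Answer: 11 13 51 72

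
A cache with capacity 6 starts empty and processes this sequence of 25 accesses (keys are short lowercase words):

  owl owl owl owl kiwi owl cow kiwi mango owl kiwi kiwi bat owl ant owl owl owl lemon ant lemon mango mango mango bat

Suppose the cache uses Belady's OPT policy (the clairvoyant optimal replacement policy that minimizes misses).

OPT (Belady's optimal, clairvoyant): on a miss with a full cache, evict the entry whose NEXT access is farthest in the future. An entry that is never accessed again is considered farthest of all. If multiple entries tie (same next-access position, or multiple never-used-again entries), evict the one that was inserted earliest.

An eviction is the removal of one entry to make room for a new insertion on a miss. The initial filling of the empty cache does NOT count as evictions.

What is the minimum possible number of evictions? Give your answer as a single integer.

OPT (Belady) simulation (capacity=6):
  1. access owl: MISS. Cache: [owl]
  2. access owl: HIT. Next use of owl: step 3. Cache: [owl]
  3. access owl: HIT. Next use of owl: step 4. Cache: [owl]
  4. access owl: HIT. Next use of owl: step 6. Cache: [owl]
  5. access kiwi: MISS. Cache: [owl kiwi]
  6. access owl: HIT. Next use of owl: step 10. Cache: [owl kiwi]
  7. access cow: MISS. Cache: [owl kiwi cow]
  8. access kiwi: HIT. Next use of kiwi: step 11. Cache: [owl kiwi cow]
  9. access mango: MISS. Cache: [owl kiwi cow mango]
  10. access owl: HIT. Next use of owl: step 14. Cache: [owl kiwi cow mango]
  11. access kiwi: HIT. Next use of kiwi: step 12. Cache: [owl kiwi cow mango]
  12. access kiwi: HIT. Next use of kiwi: never. Cache: [owl kiwi cow mango]
  13. access bat: MISS. Cache: [owl kiwi cow mango bat]
  14. access owl: HIT. Next use of owl: step 16. Cache: [owl kiwi cow mango bat]
  15. access ant: MISS. Cache: [owl kiwi cow mango bat ant]
  16. access owl: HIT. Next use of owl: step 17. Cache: [owl kiwi cow mango bat ant]
  17. access owl: HIT. Next use of owl: step 18. Cache: [owl kiwi cow mango bat ant]
  18. access owl: HIT. Next use of owl: never. Cache: [owl kiwi cow mango bat ant]
  19. access lemon: MISS, evict owl (next use: never). Cache: [kiwi cow mango bat ant lemon]
  20. access ant: HIT. Next use of ant: never. Cache: [kiwi cow mango bat ant lemon]
  21. access lemon: HIT. Next use of lemon: never. Cache: [kiwi cow mango bat ant lemon]
  22. access mango: HIT. Next use of mango: step 23. Cache: [kiwi cow mango bat ant lemon]
  23. access mango: HIT. Next use of mango: step 24. Cache: [kiwi cow mango bat ant lemon]
  24. access mango: HIT. Next use of mango: never. Cache: [kiwi cow mango bat ant lemon]
  25. access bat: HIT. Next use of bat: never. Cache: [kiwi cow mango bat ant lemon]
Total: 18 hits, 7 misses, 1 evictions

Answer: 1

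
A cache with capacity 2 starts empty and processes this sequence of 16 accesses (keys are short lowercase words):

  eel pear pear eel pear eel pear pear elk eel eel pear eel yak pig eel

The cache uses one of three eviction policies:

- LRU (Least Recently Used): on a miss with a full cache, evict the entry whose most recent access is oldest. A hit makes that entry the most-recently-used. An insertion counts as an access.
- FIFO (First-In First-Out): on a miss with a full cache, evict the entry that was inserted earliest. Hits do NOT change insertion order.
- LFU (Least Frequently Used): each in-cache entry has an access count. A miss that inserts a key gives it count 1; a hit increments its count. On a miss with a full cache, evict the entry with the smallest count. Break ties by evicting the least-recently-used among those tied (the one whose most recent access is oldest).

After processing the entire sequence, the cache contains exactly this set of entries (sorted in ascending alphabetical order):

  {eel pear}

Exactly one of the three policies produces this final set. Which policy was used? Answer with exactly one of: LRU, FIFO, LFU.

Answer: LFU

Derivation:
Simulating under each policy and comparing final sets:
  LRU: final set = {eel pig} -> differs
  FIFO: final set = {eel pig} -> differs
  LFU: final set = {eel pear} -> MATCHES target
Only LFU produces the target set.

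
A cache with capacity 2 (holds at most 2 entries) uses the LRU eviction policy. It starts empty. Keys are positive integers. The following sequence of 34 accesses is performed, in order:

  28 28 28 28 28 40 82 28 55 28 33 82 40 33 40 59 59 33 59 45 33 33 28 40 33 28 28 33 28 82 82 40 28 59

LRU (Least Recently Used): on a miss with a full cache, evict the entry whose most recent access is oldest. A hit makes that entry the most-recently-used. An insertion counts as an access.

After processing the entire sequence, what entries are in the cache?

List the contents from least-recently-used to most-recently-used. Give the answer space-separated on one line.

LRU simulation (capacity=2):
  1. access 28: MISS. Cache (LRU->MRU): [28]
  2. access 28: HIT. Cache (LRU->MRU): [28]
  3. access 28: HIT. Cache (LRU->MRU): [28]
  4. access 28: HIT. Cache (LRU->MRU): [28]
  5. access 28: HIT. Cache (LRU->MRU): [28]
  6. access 40: MISS. Cache (LRU->MRU): [28 40]
  7. access 82: MISS, evict 28. Cache (LRU->MRU): [40 82]
  8. access 28: MISS, evict 40. Cache (LRU->MRU): [82 28]
  9. access 55: MISS, evict 82. Cache (LRU->MRU): [28 55]
  10. access 28: HIT. Cache (LRU->MRU): [55 28]
  11. access 33: MISS, evict 55. Cache (LRU->MRU): [28 33]
  12. access 82: MISS, evict 28. Cache (LRU->MRU): [33 82]
  13. access 40: MISS, evict 33. Cache (LRU->MRU): [82 40]
  14. access 33: MISS, evict 82. Cache (LRU->MRU): [40 33]
  15. access 40: HIT. Cache (LRU->MRU): [33 40]
  16. access 59: MISS, evict 33. Cache (LRU->MRU): [40 59]
  17. access 59: HIT. Cache (LRU->MRU): [40 59]
  18. access 33: MISS, evict 40. Cache (LRU->MRU): [59 33]
  19. access 59: HIT. Cache (LRU->MRU): [33 59]
  20. access 45: MISS, evict 33. Cache (LRU->MRU): [59 45]
  21. access 33: MISS, evict 59. Cache (LRU->MRU): [45 33]
  22. access 33: HIT. Cache (LRU->MRU): [45 33]
  23. access 28: MISS, evict 45. Cache (LRU->MRU): [33 28]
  24. access 40: MISS, evict 33. Cache (LRU->MRU): [28 40]
  25. access 33: MISS, evict 28. Cache (LRU->MRU): [40 33]
  26. access 28: MISS, evict 40. Cache (LRU->MRU): [33 28]
  27. access 28: HIT. Cache (LRU->MRU): [33 28]
  28. access 33: HIT. Cache (LRU->MRU): [28 33]
  29. access 28: HIT. Cache (LRU->MRU): [33 28]
  30. access 82: MISS, evict 33. Cache (LRU->MRU): [28 82]
  31. access 82: HIT. Cache (LRU->MRU): [28 82]
  32. access 40: MISS, evict 28. Cache (LRU->MRU): [82 40]
  33. access 28: MISS, evict 82. Cache (LRU->MRU): [40 28]
  34. access 59: MISS, evict 40. Cache (LRU->MRU): [28 59]
Total: 13 hits, 21 misses, 19 evictions

Answer: 28 59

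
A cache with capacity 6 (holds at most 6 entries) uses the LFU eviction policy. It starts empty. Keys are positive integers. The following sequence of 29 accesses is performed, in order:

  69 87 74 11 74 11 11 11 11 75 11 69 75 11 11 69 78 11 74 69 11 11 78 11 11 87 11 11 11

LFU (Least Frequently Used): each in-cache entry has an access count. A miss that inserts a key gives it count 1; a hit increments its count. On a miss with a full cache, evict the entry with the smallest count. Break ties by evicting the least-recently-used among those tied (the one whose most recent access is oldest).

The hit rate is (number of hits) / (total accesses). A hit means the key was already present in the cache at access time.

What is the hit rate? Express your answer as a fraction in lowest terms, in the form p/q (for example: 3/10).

Answer: 23/29

Derivation:
LFU simulation (capacity=6):
  1. access 69: MISS. Cache: [69(c=1)]
  2. access 87: MISS. Cache: [69(c=1) 87(c=1)]
  3. access 74: MISS. Cache: [69(c=1) 87(c=1) 74(c=1)]
  4. access 11: MISS. Cache: [69(c=1) 87(c=1) 74(c=1) 11(c=1)]
  5. access 74: HIT, count now 2. Cache: [69(c=1) 87(c=1) 11(c=1) 74(c=2)]
  6. access 11: HIT, count now 2. Cache: [69(c=1) 87(c=1) 74(c=2) 11(c=2)]
  7. access 11: HIT, count now 3. Cache: [69(c=1) 87(c=1) 74(c=2) 11(c=3)]
  8. access 11: HIT, count now 4. Cache: [69(c=1) 87(c=1) 74(c=2) 11(c=4)]
  9. access 11: HIT, count now 5. Cache: [69(c=1) 87(c=1) 74(c=2) 11(c=5)]
  10. access 75: MISS. Cache: [69(c=1) 87(c=1) 75(c=1) 74(c=2) 11(c=5)]
  11. access 11: HIT, count now 6. Cache: [69(c=1) 87(c=1) 75(c=1) 74(c=2) 11(c=6)]
  12. access 69: HIT, count now 2. Cache: [87(c=1) 75(c=1) 74(c=2) 69(c=2) 11(c=6)]
  13. access 75: HIT, count now 2. Cache: [87(c=1) 74(c=2) 69(c=2) 75(c=2) 11(c=6)]
  14. access 11: HIT, count now 7. Cache: [87(c=1) 74(c=2) 69(c=2) 75(c=2) 11(c=7)]
  15. access 11: HIT, count now 8. Cache: [87(c=1) 74(c=2) 69(c=2) 75(c=2) 11(c=8)]
  16. access 69: HIT, count now 3. Cache: [87(c=1) 74(c=2) 75(c=2) 69(c=3) 11(c=8)]
  17. access 78: MISS. Cache: [87(c=1) 78(c=1) 74(c=2) 75(c=2) 69(c=3) 11(c=8)]
  18. access 11: HIT, count now 9. Cache: [87(c=1) 78(c=1) 74(c=2) 75(c=2) 69(c=3) 11(c=9)]
  19. access 74: HIT, count now 3. Cache: [87(c=1) 78(c=1) 75(c=2) 69(c=3) 74(c=3) 11(c=9)]
  20. access 69: HIT, count now 4. Cache: [87(c=1) 78(c=1) 75(c=2) 74(c=3) 69(c=4) 11(c=9)]
  21. access 11: HIT, count now 10. Cache: [87(c=1) 78(c=1) 75(c=2) 74(c=3) 69(c=4) 11(c=10)]
  22. access 11: HIT, count now 11. Cache: [87(c=1) 78(c=1) 75(c=2) 74(c=3) 69(c=4) 11(c=11)]
  23. access 78: HIT, count now 2. Cache: [87(c=1) 75(c=2) 78(c=2) 74(c=3) 69(c=4) 11(c=11)]
  24. access 11: HIT, count now 12. Cache: [87(c=1) 75(c=2) 78(c=2) 74(c=3) 69(c=4) 11(c=12)]
  25. access 11: HIT, count now 13. Cache: [87(c=1) 75(c=2) 78(c=2) 74(c=3) 69(c=4) 11(c=13)]
  26. access 87: HIT, count now 2. Cache: [75(c=2) 78(c=2) 87(c=2) 74(c=3) 69(c=4) 11(c=13)]
  27. access 11: HIT, count now 14. Cache: [75(c=2) 78(c=2) 87(c=2) 74(c=3) 69(c=4) 11(c=14)]
  28. access 11: HIT, count now 15. Cache: [75(c=2) 78(c=2) 87(c=2) 74(c=3) 69(c=4) 11(c=15)]
  29. access 11: HIT, count now 16. Cache: [75(c=2) 78(c=2) 87(c=2) 74(c=3) 69(c=4) 11(c=16)]
Total: 23 hits, 6 misses, 0 evictions

Hit rate = 23/29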